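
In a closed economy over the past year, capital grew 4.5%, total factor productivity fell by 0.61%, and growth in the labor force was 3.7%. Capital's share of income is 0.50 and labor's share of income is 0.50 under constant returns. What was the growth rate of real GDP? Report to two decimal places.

Labor's share = 1 − 0.5 = 0.5.
Capital: 0.5 × 4.5 = 2.25 pp.
The labor force: 0.5 × 3.7 = 1.85 pp.
Output growth = -0.61 + 4.1 = 3.49%.

3.49%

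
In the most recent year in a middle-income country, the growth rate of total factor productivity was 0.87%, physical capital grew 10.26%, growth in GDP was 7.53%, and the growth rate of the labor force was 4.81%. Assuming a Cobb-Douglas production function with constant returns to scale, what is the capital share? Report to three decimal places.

The capital share is 0.339.

gY = gA + α·gK + (1−α)·gL, so gY − gA − gL = α(gK − gL).
7.53 − 0.87 − 4.81 = α × (10.26 − 4.81).
1.85 = 5.45 α, so α = 0.33945.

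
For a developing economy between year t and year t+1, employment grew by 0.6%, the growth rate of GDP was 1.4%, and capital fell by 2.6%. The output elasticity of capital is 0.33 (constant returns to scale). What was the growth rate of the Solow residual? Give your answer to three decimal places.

Labor's share = 1 − 0.33 = 0.67.
Capital: 0.33 × (-2.6) = -0.858 pp.
Employment: 0.67 × 0.6 = 0.402 pp.
TFP growth = 1.4 + 0.456 = 1.856%.

1.856%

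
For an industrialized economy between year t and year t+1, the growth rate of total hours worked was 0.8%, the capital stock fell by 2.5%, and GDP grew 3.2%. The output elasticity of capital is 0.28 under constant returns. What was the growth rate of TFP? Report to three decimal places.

TFP grew 3.324%.

Labor's share = 1 − 0.28 = 0.72.
The capital stock: 0.28 × (-2.5) = -0.7 pp.
Total hours worked: 0.72 × 0.8 = 0.576 pp.
TFP growth = 3.2 + 0.124 = 3.324%.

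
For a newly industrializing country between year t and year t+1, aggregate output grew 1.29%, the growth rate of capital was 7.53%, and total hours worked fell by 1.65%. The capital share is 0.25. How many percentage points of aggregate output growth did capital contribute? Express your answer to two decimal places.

1.88 percentage points

Contribution = share × growth = 0.25 × 7.53 = 1.8825 pp.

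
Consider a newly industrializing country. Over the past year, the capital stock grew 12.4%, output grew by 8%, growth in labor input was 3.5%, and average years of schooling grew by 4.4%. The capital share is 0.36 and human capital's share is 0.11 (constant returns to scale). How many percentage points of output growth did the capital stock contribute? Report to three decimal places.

Contribution = share × growth = 0.36 × 12.4 = 4.464 pp.

4.464 pp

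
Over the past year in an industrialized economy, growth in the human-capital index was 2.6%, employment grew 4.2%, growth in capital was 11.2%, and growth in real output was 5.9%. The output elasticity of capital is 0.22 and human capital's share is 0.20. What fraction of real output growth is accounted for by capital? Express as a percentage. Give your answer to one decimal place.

Capital accounted for 41.8% of growth.

Capital contributed 0.22 × 11.2 = 2.464 pp.
Share of growth = 2.464 / 5.9 × 100 = 41.763%.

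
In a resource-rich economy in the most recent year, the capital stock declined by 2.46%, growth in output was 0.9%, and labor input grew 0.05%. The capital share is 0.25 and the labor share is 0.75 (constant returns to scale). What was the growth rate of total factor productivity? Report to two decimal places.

Total factor productivity growth was 1.48%.

Labor's share = 1 − 0.25 = 0.75.
The capital stock: 0.25 × (-2.46) = -0.615 pp.
Labor input: 0.75 × 0.05 = 0.0375 pp.
TFP growth = 0.9 + 0.5775 = 1.4775%.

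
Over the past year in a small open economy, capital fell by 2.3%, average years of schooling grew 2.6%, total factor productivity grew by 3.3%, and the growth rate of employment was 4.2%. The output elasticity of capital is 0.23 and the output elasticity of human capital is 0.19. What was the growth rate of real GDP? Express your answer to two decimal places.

Labor's share = 1 − 0.23 − 0.19 = 0.58.
Capital: 0.23 × (-2.3) = -0.529 pp.
Average years of schooling: 0.19 × 2.6 = 0.494 pp.
Employment: 0.58 × 4.2 = 2.436 pp.
Output growth = 3.3 + 2.401 = 5.701%.

Real GDP growth was 5.70%.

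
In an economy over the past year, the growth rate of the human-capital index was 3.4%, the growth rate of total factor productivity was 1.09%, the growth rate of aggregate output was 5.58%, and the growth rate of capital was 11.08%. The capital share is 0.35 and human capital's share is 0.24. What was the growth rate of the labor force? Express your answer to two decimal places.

-0.50%

Labor's share = 1 − 0.35 − 0.24 = 0.41.
gY = gA + 0.35×11.08 + 0.24×3.4 + 0.41×g.
0.41×g = 5.58 − 1.09 − 4.694 = -0.204.
g = -0.204 / 0.41 = -0.4976%.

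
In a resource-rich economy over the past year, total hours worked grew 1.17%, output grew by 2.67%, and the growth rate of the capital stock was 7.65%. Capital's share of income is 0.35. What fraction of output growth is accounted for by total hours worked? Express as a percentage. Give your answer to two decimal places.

Total hours worked accounted for 28.48% of growth.

Labor's share = 1 − 0.35 = 0.65.
Total hours worked contributed 0.65 × 1.17 = 0.7605 pp.
Share of growth = 0.7605 / 2.67 × 100 = 28.4831%.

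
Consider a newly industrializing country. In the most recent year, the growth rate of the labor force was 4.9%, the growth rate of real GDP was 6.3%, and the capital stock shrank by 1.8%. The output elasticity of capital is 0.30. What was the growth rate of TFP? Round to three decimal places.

3.410%

Labor's share = 1 − 0.3 = 0.7.
The capital stock: 0.3 × (-1.8) = -0.54 pp.
The labor force: 0.7 × 4.9 = 3.43 pp.
TFP growth = 6.3 − 2.89 = 3.41%.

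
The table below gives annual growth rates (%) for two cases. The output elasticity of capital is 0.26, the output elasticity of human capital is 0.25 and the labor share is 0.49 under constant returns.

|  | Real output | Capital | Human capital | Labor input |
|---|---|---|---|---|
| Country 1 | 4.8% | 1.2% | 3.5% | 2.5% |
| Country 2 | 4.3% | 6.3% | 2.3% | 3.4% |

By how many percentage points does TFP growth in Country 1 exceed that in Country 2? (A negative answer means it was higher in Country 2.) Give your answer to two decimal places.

Labor's share = 1 − 0.26 − 0.25 = 0.49.
Country 1: TFP = 4.8 − 0.312 − 0.875 − 1.225 = 2.388%.
Country 2: TFP = 4.3 − 1.638 − 0.575 − 1.666 = 0.421%.
Difference = 2.388 − (0.421) = 1.967 pp.

1.97 percentage points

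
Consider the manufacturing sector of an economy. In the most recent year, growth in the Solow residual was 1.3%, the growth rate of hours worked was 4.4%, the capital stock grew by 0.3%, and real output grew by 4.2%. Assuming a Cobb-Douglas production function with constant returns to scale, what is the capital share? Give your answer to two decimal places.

gY = gA + α·gK + (1−α)·gL, so gY − gA − gL = α(gK − gL).
4.2 − 1.3 − 4.4 = α × (0.3 − 4.4).
-1.5 = -4.1 α, so α = 0.3659.

0.37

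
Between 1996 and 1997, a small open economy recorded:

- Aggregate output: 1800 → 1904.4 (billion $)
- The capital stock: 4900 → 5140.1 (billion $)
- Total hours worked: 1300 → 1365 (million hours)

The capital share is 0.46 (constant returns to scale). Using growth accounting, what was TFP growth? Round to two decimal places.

TFP growth was 0.85%.

Aggregate output growth = (1904.4 − 1800) / 1800 = 5.8%.
The capital stock growth = (5140.1 − 4900) / 4900 = 4.9%.
Total hours worked growth = (1365 − 1300) / 1300 = 5%.
Labor's share = 1 − 0.46 = 0.54.
The capital stock: 0.46 × 4.9 = 2.254 pp.
Total hours worked: 0.54 × 5 = 2.7 pp.
TFP growth = 5.8 − 4.954 = 0.846%.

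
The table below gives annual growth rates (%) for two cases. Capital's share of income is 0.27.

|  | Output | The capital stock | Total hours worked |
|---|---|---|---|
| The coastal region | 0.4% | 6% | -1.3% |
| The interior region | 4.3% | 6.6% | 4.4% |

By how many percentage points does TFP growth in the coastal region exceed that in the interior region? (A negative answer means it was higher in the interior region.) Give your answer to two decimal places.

0.42 percentage points

Labor's share = 1 − 0.27 = 0.73.
The coastal region: TFP = 0.4 − 1.62 + 0.949 = -0.271%.
The interior region: TFP = 4.3 − 1.782 − 3.212 = -0.694%.
Difference = -0.271 − (-0.694) = 0.423 pp.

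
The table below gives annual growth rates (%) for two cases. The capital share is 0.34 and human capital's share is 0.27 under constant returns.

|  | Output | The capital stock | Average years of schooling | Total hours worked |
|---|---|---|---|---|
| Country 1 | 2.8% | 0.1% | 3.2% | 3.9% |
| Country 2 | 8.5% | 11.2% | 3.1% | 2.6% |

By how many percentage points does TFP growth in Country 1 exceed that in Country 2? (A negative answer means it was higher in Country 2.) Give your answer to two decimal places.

-2.46 percentage points

Labor's share = 1 − 0.34 − 0.27 = 0.39.
Country 1: TFP = 2.8 − 0.034 − 0.864 − 1.521 = 0.381%.
Country 2: TFP = 8.5 − 3.808 − 0.837 − 1.014 = 2.841%.
Difference = 0.381 − (2.841) = -2.46 pp.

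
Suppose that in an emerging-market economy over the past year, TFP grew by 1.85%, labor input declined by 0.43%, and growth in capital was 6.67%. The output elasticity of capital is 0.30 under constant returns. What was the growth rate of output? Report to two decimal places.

Output growth was 3.55%.

Labor's share = 1 − 0.3 = 0.7.
Capital: 0.3 × 6.67 = 2.001 pp.
Labor input: 0.7 × (-0.43) = -0.301 pp.
Output growth = 1.85 + 1.7 = 3.55%.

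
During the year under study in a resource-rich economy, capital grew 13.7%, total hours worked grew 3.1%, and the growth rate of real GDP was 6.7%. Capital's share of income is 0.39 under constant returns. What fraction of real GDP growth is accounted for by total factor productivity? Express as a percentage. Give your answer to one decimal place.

-8.0%

Labor's share = 1 − 0.39 = 0.61.
Capital: 0.39 × 13.7 = 5.343 pp.
Total hours worked: 0.61 × 3.1 = 1.891 pp.
TFP growth = 6.7 − 7.234 = -0.534%.
TFP share of growth = -0.534 / 6.7 × 100 = -7.97%.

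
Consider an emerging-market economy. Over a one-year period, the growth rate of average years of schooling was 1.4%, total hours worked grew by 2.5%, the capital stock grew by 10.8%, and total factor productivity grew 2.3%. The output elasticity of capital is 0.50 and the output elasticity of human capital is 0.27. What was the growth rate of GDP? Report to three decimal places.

Labor's share = 1 − 0.5 − 0.27 = 0.23.
The capital stock: 0.5 × 10.8 = 5.4 pp.
Average years of schooling: 0.27 × 1.4 = 0.378 pp.
Total hours worked: 0.23 × 2.5 = 0.575 pp.
Output growth = 2.3 + 6.353 = 8.653%.

8.653%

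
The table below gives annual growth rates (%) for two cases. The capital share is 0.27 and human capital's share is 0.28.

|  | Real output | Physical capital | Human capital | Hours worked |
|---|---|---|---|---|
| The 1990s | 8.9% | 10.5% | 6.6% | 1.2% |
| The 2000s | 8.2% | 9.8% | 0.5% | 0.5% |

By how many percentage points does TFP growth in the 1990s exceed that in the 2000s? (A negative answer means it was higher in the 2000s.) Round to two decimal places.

Labor's share = 1 − 0.27 − 0.28 = 0.45.
The 1990s: TFP = 8.9 − 2.835 − 1.848 − 0.54 = 3.677%.
The 2000s: TFP = 8.2 − 2.646 − 0.14 − 0.225 = 5.189%.
Difference = 3.677 − (5.189) = -1.512 pp.

-1.51 percentage points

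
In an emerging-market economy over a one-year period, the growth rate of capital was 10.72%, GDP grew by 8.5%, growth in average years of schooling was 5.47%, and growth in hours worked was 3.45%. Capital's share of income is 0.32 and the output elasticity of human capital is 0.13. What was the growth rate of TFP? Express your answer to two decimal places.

Labor's share = 1 − 0.32 − 0.13 = 0.55.
Capital: 0.32 × 10.72 = 3.4304 pp.
Average years of schooling: 0.13 × 5.47 = 0.7111 pp.
Hours worked: 0.55 × 3.45 = 1.8975 pp.
TFP growth = 8.5 − 6.039 = 2.461%.

2.46%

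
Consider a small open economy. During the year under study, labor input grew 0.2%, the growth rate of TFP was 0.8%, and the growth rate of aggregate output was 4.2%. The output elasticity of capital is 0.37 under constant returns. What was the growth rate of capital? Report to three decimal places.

Labor's share = 1 − 0.37 = 0.63.
gY = gA + 0.63×0.2 + 0.37×g.
0.37×g = 4.2 − 0.8 − 0.126 = 3.274.
g = 3.274 / 0.37 = 8.84865%.

8.849%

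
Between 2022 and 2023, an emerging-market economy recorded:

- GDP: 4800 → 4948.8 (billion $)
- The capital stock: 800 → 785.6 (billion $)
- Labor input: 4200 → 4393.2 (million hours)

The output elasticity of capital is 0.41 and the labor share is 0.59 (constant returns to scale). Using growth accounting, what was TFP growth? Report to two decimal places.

GDP growth = (4948.8 − 4800) / 4800 = 3.1%.
The capital stock growth = (785.6 − 800) / 800 = -1.8%.
Labor input growth = (4393.2 − 4200) / 4200 = 4.6%.
Labor's share = 1 − 0.41 = 0.59.
The capital stock: 0.41 × (-1.8) = -0.738 pp.
Labor input: 0.59 × 4.6 = 2.714 pp.
TFP growth = 3.1 − 1.976 = 1.124%.

1.12%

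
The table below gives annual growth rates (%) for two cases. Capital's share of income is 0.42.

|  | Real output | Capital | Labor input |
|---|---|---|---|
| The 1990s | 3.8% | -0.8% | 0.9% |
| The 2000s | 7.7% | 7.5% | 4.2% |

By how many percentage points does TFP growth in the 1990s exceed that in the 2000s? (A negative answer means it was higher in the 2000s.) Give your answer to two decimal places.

Labor's share = 1 − 0.42 = 0.58.
The 1990s: TFP = 3.8 + 0.336 − 0.522 = 3.614%.
The 2000s: TFP = 7.7 − 3.15 − 2.436 = 2.114%.
Difference = 3.614 − (2.114) = 1.5 pp.

1.50 percentage points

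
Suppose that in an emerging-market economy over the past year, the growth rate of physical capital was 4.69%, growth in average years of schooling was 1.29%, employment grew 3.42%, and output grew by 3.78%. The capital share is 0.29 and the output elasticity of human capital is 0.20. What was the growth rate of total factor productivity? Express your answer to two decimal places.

0.42%

Labor's share = 1 − 0.29 − 0.2 = 0.51.
Physical capital: 0.29 × 4.69 = 1.3601 pp.
Average years of schooling: 0.2 × 1.29 = 0.258 pp.
Employment: 0.51 × 3.42 = 1.7442 pp.
TFP growth = 3.78 − 3.3623 = 0.4177%.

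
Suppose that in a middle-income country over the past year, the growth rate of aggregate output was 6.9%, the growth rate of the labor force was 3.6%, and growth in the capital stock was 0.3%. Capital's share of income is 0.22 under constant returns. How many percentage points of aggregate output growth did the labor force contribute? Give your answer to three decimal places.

Labor's share = 1 − 0.22 = 0.78.
Contribution = share × growth = 0.78 × 3.6 = 2.808 pp.

2.808 percentage points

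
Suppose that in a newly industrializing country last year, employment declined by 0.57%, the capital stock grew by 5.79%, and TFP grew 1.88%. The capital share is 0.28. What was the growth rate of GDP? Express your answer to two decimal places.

3.09%

Labor's share = 1 − 0.28 = 0.72.
The capital stock: 0.28 × 5.79 = 1.6212 pp.
Employment: 0.72 × (-0.57) = -0.4104 pp.
Output growth = 1.88 + 1.2108 = 3.0908%.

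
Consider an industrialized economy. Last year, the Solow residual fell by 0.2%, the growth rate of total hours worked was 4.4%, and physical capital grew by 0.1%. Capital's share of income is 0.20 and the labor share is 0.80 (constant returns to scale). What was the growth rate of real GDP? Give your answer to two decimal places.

3.34%

Labor's share = 1 − 0.2 = 0.8.
Physical capital: 0.2 × 0.1 = 0.02 pp.
Total hours worked: 0.8 × 4.4 = 3.52 pp.
Output growth = -0.2 + 3.54 = 3.34%.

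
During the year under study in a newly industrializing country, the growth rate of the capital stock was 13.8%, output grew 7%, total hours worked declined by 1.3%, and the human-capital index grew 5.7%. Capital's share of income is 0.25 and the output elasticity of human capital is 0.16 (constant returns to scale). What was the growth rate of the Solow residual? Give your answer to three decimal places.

The Solow residual grew 3.405%.

Labor's share = 1 − 0.25 − 0.16 = 0.59.
The capital stock: 0.25 × 13.8 = 3.45 pp.
The human-capital index: 0.16 × 5.7 = 0.912 pp.
Total hours worked: 0.59 × (-1.3) = -0.767 pp.
TFP growth = 7 − 3.595 = 3.405%.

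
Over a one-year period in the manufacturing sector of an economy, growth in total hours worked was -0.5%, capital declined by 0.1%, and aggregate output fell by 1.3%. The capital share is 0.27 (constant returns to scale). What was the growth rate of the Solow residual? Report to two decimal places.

-0.91%

Labor's share = 1 − 0.27 = 0.73.
Capital: 0.27 × (-0.1) = -0.027 pp.
Total hours worked: 0.73 × (-0.5) = -0.365 pp.
TFP growth = -1.3 + 0.392 = -0.908%.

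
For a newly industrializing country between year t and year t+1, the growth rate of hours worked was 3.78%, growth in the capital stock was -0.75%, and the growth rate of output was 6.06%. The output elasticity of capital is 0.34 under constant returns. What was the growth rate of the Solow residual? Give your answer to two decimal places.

Labor's share = 1 − 0.34 = 0.66.
The capital stock: 0.34 × (-0.75) = -0.255 pp.
Hours worked: 0.66 × 3.78 = 2.4948 pp.
TFP growth = 6.06 − 2.2398 = 3.8202%.

3.82%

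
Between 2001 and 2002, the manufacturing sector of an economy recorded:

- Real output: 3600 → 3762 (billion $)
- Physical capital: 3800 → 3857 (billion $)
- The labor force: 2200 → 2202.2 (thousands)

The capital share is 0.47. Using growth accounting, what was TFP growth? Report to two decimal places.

Real output growth = (3762 − 3600) / 3600 = 4.5%.
Physical capital growth = (3857 − 3800) / 3800 = 1.5%.
The labor force growth = (2202.2 − 2200) / 2200 = 0.1%.
Labor's share = 1 − 0.47 = 0.53.
Physical capital: 0.47 × 1.5 = 0.705 pp.
The labor force: 0.53 × 0.1 = 0.053 pp.
TFP growth = 4.5 − 0.758 = 3.742%.

3.74%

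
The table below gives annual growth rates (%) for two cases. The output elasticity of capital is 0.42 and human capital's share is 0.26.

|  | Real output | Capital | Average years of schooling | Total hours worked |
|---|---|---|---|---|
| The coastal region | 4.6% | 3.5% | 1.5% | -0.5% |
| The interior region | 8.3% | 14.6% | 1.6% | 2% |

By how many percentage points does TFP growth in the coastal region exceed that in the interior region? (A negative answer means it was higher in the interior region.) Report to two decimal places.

Labor's share = 1 − 0.42 − 0.26 = 0.32.
The coastal region: TFP = 4.6 − 1.47 − 0.39 + 0.16 = 2.9%.
The interior region: TFP = 8.3 − 6.132 − 0.416 − 0.64 = 1.112%.
Difference = 2.9 − (1.112) = 1.788 pp.

1.79 percentage points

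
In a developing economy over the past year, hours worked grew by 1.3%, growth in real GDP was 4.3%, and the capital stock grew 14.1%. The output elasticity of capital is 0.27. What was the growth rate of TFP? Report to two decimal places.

-0.46%

Labor's share = 1 − 0.27 = 0.73.
The capital stock: 0.27 × 14.1 = 3.807 pp.
Hours worked: 0.73 × 1.3 = 0.949 pp.
TFP growth = 4.3 − 4.756 = -0.456%.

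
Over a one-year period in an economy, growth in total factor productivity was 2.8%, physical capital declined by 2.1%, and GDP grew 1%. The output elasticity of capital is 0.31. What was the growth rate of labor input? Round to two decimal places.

Labor's share = 1 − 0.31 = 0.69.
gY = gA + 0.31×(-2.1) + 0.69×g.
0.69×g = 1 − 2.8 + 0.651 = -1.149.
g = -1.149 / 0.69 = -1.6652%.

-1.67%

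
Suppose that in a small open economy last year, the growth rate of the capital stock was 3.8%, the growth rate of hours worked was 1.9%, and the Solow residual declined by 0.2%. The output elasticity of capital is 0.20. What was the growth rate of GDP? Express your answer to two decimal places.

GDP grew 2.08%.

Labor's share = 1 − 0.2 = 0.8.
The capital stock: 0.2 × 3.8 = 0.76 pp.
Hours worked: 0.8 × 1.9 = 1.52 pp.
Output growth = -0.2 + 2.28 = 2.08%.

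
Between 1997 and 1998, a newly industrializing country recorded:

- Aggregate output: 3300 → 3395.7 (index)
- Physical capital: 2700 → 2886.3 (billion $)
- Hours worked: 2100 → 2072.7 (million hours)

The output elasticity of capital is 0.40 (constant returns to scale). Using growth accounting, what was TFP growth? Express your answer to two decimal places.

Aggregate output growth = (3395.7 − 3300) / 3300 = 2.9%.
Physical capital growth = (2886.3 − 2700) / 2700 = 6.9%.
Hours worked growth = (2072.7 − 2100) / 2100 = -1.3%.
Labor's share = 1 − 0.4 = 0.6.
Physical capital: 0.4 × 6.9 = 2.76 pp.
Hours worked: 0.6 × (-1.3) = -0.78 pp.
TFP growth = 2.9 − 1.98 = 0.92%.

TFP growth was 0.92%.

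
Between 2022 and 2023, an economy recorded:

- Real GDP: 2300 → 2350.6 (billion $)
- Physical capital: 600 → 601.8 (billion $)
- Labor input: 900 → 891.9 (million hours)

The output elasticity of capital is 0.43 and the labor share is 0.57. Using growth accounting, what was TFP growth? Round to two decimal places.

Real GDP growth = (2350.6 − 2300) / 2300 = 2.2%.
Physical capital growth = (601.8 − 600) / 600 = 0.3%.
Labor input growth = (891.9 − 900) / 900 = -0.9%.
Labor's share = 1 − 0.43 = 0.57.
Physical capital: 0.43 × 0.3 = 0.129 pp.
Labor input: 0.57 × (-0.9) = -0.513 pp.
TFP growth = 2.2 + 0.384 = 2.584%.

TFP grew 2.58%.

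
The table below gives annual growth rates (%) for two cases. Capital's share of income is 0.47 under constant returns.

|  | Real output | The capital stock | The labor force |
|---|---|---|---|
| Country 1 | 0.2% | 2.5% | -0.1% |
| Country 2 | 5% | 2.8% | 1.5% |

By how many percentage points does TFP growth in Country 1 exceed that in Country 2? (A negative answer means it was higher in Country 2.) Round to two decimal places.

-3.81 percentage points

Labor's share = 1 − 0.47 = 0.53.
Country 1: TFP = 0.2 − 1.175 + 0.053 = -0.922%.
Country 2: TFP = 5 − 1.316 − 0.795 = 2.889%.
Difference = -0.922 − (2.889) = -3.811 pp.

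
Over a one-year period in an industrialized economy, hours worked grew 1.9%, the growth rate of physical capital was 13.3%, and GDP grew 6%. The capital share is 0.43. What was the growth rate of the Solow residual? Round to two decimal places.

Labor's share = 1 − 0.43 = 0.57.
Physical capital: 0.43 × 13.3 = 5.719 pp.
Hours worked: 0.57 × 1.9 = 1.083 pp.
TFP growth = 6 − 6.802 = -0.802%.

-0.80%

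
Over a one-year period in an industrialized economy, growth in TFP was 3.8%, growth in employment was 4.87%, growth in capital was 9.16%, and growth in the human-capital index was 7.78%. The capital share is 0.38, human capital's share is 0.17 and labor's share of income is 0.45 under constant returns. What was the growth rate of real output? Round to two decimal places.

Labor's share = 1 − 0.38 − 0.17 = 0.45.
Capital: 0.38 × 9.16 = 3.4808 pp.
The human-capital index: 0.17 × 7.78 = 1.3226 pp.
Employment: 0.45 × 4.87 = 2.1915 pp.
Output growth = 3.8 + 6.9949 = 10.7949%.

10.79%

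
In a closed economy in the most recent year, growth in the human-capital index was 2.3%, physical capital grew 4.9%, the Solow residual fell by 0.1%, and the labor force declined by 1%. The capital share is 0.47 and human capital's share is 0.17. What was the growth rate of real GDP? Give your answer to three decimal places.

Real GDP growth was 2.234%.

Labor's share = 1 − 0.47 − 0.17 = 0.36.
Physical capital: 0.47 × 4.9 = 2.303 pp.
The human-capital index: 0.17 × 2.3 = 0.391 pp.
The labor force: 0.36 × (-1) = -0.36 pp.
Output growth = -0.1 + 2.334 = 2.234%.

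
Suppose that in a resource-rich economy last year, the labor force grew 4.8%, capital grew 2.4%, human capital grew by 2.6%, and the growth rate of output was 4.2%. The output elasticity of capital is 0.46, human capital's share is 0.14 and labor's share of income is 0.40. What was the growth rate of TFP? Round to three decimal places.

TFP grew 0.812%.

Labor's share = 1 − 0.46 − 0.14 = 0.4.
Capital: 0.46 × 2.4 = 1.104 pp.
Human capital: 0.14 × 2.6 = 0.364 pp.
The labor force: 0.4 × 4.8 = 1.92 pp.
TFP growth = 4.2 − 3.388 = 0.812%.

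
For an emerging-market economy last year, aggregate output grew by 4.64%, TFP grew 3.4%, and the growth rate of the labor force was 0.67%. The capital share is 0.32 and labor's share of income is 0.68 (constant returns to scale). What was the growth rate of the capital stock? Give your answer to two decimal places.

The capital stock growth was 2.45%.

Labor's share = 1 − 0.32 = 0.68.
gY = gA + 0.68×0.67 + 0.32×g.
0.32×g = 4.64 − 3.4 − 0.4556 = 0.7844.
g = 0.7844 / 0.32 = 2.4513%.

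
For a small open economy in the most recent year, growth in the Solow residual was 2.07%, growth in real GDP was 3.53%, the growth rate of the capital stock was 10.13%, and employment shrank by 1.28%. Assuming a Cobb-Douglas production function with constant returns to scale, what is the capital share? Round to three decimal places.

gY = gA + α·gK + (1−α)·gL, so gY − gA − gL = α(gK − gL).
3.53 − 2.07 + 1.28 = α × (10.13 − (-1.28)).
2.74 = 11.41 α, so α = 0.24014.

α = 0.240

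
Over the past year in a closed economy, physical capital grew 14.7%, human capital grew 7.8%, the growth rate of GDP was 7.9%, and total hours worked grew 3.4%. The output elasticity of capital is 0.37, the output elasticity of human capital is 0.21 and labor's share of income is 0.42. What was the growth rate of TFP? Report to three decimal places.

Labor's share = 1 − 0.37 − 0.21 = 0.42.
Physical capital: 0.37 × 14.7 = 5.439 pp.
Human capital: 0.21 × 7.8 = 1.638 pp.
Total hours worked: 0.42 × 3.4 = 1.428 pp.
TFP growth = 7.9 − 8.505 = -0.605%.

-0.605%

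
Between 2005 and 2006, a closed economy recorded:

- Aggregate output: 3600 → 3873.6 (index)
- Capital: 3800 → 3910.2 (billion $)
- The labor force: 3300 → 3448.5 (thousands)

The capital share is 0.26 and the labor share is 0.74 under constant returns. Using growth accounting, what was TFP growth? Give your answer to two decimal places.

3.52%

Aggregate output growth = (3873.6 − 3600) / 3600 = 7.6%.
Capital growth = (3910.2 − 3800) / 3800 = 2.9%.
The labor force growth = (3448.5 − 3300) / 3300 = 4.5%.
Labor's share = 1 − 0.26 = 0.74.
Capital: 0.26 × 2.9 = 0.754 pp.
The labor force: 0.74 × 4.5 = 3.33 pp.
TFP growth = 7.6 − 4.084 = 3.516%.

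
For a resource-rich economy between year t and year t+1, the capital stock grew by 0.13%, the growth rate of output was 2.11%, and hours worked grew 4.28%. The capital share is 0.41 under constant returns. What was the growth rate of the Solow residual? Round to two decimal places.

-0.47%

Labor's share = 1 − 0.41 = 0.59.
The capital stock: 0.41 × 0.13 = 0.0533 pp.
Hours worked: 0.59 × 4.28 = 2.5252 pp.
TFP growth = 2.11 − 2.5785 = -0.4685%.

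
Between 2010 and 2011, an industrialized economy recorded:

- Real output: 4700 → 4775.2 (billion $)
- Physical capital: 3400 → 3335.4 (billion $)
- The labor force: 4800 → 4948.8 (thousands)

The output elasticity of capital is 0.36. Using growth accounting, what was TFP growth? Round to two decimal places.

0.30%

Real output growth = (4775.2 − 4700) / 4700 = 1.6%.
Physical capital growth = (3335.4 − 3400) / 3400 = -1.9%.
The labor force growth = (4948.8 − 4800) / 4800 = 3.1%.
Labor's share = 1 − 0.36 = 0.64.
Physical capital: 0.36 × (-1.9) = -0.684 pp.
The labor force: 0.64 × 3.1 = 1.984 pp.
TFP growth = 1.6 − 1.3 = 0.3%.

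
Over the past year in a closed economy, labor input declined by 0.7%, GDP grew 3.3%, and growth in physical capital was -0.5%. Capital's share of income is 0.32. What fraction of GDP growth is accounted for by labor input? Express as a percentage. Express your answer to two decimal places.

Labor's share = 1 − 0.32 = 0.68.
Labor input contributed 0.68 × (-0.7) = -0.476 pp.
Share of growth = -0.476 / 3.3 × 100 = -14.4242%.

Labor input accounted for -14.42% of growth.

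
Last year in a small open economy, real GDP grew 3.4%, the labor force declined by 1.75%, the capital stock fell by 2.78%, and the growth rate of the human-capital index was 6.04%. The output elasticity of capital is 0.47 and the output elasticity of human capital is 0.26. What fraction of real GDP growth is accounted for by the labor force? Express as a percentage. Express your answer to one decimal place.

The labor force accounted for -13.9% of growth.

Labor's share = 1 − 0.47 − 0.26 = 0.27.
The labor force contributed 0.27 × (-1.75) = -0.4725 pp.
Share of growth = -0.4725 / 3.4 × 100 = -13.897%.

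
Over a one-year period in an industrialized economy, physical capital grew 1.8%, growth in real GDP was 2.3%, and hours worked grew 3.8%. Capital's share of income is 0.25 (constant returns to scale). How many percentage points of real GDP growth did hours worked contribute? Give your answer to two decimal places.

Labor's share = 1 − 0.25 = 0.75.
Contribution = share × growth = 0.75 × 3.8 = 2.85 pp.

2.85 percentage points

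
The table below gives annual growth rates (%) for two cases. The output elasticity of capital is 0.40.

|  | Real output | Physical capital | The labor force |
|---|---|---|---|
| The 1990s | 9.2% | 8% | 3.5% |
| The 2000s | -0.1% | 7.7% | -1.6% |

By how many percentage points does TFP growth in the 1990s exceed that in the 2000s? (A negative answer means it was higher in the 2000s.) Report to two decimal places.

Labor's share = 1 − 0.4 = 0.6.
The 1990s: TFP = 9.2 − 3.2 − 2.1 = 3.9%.
The 2000s: TFP = -0.1 − 3.08 + 0.96 = -2.22%.
Difference = 3.9 − (-2.22) = 6.12 pp.

6.12 percentage points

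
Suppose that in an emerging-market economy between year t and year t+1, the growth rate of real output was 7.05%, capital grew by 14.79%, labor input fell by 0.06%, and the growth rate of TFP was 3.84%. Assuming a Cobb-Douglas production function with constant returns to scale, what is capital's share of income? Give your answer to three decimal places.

gY = gA + α·gK + (1−α)·gL, so gY − gA − gL = α(gK − gL).
7.05 − 3.84 + 0.06 = α × (14.79 − (-0.06)).
3.27 = 14.85 α, so α = 0.2202.

α = 0.220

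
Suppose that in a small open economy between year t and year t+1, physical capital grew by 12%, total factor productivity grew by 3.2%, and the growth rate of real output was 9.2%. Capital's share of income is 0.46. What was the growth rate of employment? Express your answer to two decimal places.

Employment growth was 0.89%.

Labor's share = 1 − 0.46 = 0.54.
gY = gA + 0.46×12 + 0.54×g.
0.54×g = 9.2 − 3.2 − 5.52 = 0.48.
g = 0.48 / 0.54 = 0.8889%.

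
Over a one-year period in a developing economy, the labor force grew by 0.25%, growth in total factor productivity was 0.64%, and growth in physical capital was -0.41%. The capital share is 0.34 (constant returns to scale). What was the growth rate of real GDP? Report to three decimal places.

Real GDP growth was 0.666%.

Labor's share = 1 − 0.34 = 0.66.
Physical capital: 0.34 × (-0.41) = -0.1394 pp.
The labor force: 0.66 × 0.25 = 0.165 pp.
Output growth = 0.64 + 0.0256 = 0.6656%.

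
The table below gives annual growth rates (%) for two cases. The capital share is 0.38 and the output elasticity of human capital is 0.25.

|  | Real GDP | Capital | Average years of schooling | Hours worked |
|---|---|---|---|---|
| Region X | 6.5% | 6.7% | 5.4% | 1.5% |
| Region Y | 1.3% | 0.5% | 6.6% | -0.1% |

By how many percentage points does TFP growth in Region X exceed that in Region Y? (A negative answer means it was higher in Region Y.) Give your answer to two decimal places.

Labor's share = 1 − 0.38 − 0.25 = 0.37.
Region X: TFP = 6.5 − 2.546 − 1.35 − 0.555 = 2.049%.
Region Y: TFP = 1.3 − 0.19 − 1.65 + 0.037 = -0.503%.
Difference = 2.049 − (-0.503) = 2.552 pp.

2.55 percentage points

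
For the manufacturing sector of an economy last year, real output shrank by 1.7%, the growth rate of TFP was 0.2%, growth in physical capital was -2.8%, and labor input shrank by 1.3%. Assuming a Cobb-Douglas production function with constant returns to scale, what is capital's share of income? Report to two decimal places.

Capital's share of income is 0.40.

gY = gA + α·gK + (1−α)·gL, so gY − gA − gL = α(gK − gL).
-1.7 − 0.2 + 1.3 = α × (-2.8 − (-1.3)).
-0.6 = -1.5 α, so α = 0.4.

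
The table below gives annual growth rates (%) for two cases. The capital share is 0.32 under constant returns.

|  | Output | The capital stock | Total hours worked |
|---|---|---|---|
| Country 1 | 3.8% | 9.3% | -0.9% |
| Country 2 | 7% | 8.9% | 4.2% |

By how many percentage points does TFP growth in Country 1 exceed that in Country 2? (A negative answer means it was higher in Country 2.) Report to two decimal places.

0.14 percentage points

Labor's share = 1 − 0.32 = 0.68.
Country 1: TFP = 3.8 − 2.976 + 0.612 = 1.436%.
Country 2: TFP = 7 − 2.848 − 2.856 = 1.296%.
Difference = 1.436 − (1.296) = 0.14 pp.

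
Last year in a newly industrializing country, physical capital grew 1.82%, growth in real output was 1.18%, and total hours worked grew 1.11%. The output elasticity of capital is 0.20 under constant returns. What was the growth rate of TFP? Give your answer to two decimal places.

-0.07%

Labor's share = 1 − 0.2 = 0.8.
Physical capital: 0.2 × 1.82 = 0.364 pp.
Total hours worked: 0.8 × 1.11 = 0.888 pp.
TFP growth = 1.18 − 1.252 = -0.072%.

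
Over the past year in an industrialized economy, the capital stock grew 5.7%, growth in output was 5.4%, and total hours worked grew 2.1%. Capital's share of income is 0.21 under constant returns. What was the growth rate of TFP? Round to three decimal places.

Labor's share = 1 − 0.21 = 0.79.
The capital stock: 0.21 × 5.7 = 1.197 pp.
Total hours worked: 0.79 × 2.1 = 1.659 pp.
TFP growth = 5.4 − 2.856 = 2.544%.

2.544%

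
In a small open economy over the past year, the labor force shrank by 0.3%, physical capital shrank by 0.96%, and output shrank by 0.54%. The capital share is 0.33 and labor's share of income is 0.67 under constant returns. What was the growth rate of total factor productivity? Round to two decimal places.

Labor's share = 1 − 0.33 = 0.67.
Physical capital: 0.33 × (-0.96) = -0.3168 pp.
The labor force: 0.67 × (-0.3) = -0.201 pp.
TFP growth = -0.54 + 0.5178 = -0.0222%.

-0.02%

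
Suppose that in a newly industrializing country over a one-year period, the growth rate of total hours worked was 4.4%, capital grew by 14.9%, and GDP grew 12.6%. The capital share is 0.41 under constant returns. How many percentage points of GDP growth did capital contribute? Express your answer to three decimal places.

6.109 percentage points

Contribution = share × growth = 0.41 × 14.9 = 6.109 pp.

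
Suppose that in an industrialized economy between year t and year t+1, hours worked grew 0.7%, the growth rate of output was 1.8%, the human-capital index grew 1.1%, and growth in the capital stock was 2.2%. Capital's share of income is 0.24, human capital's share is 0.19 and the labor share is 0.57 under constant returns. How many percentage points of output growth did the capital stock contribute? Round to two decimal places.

Contribution = share × growth = 0.24 × 2.2 = 0.528 pp.

0.53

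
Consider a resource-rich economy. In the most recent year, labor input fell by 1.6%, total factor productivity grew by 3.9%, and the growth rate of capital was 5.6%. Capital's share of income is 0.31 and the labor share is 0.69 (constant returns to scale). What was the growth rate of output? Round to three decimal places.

Labor's share = 1 − 0.31 = 0.69.
Capital: 0.31 × 5.6 = 1.736 pp.
Labor input: 0.69 × (-1.6) = -1.104 pp.
Output growth = 3.9 + 0.632 = 4.532%.

4.532%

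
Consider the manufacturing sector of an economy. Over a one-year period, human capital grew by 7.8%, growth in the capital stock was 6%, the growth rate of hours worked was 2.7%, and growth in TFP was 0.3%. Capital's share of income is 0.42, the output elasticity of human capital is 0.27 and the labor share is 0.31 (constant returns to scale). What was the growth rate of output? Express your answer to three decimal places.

Labor's share = 1 − 0.42 − 0.27 = 0.31.
The capital stock: 0.42 × 6 = 2.52 pp.
Human capital: 0.27 × 7.8 = 2.106 pp.
Hours worked: 0.31 × 2.7 = 0.837 pp.
Output growth = 0.3 + 5.463 = 5.763%.

Output grew 5.763%.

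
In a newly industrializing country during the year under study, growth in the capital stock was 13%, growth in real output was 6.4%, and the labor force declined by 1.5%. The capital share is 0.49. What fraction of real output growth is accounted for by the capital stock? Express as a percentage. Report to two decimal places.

The capital stock accounted for 99.53% of growth.

The capital stock contributed 0.49 × 13 = 6.37 pp.
Share of growth = 6.37 / 6.4 × 100 = 99.5313%.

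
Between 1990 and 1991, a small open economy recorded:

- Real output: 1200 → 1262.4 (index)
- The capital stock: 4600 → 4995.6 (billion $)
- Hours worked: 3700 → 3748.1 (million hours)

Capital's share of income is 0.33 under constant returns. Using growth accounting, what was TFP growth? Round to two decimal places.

1.49%

Real output growth = (1262.4 − 1200) / 1200 = 5.2%.
The capital stock growth = (4995.6 − 4600) / 4600 = 8.6%.
Hours worked growth = (3748.1 − 3700) / 3700 = 1.3%.
Labor's share = 1 − 0.33 = 0.67.
The capital stock: 0.33 × 8.6 = 2.838 pp.
Hours worked: 0.67 × 1.3 = 0.871 pp.
TFP growth = 5.2 − 3.709 = 1.491%.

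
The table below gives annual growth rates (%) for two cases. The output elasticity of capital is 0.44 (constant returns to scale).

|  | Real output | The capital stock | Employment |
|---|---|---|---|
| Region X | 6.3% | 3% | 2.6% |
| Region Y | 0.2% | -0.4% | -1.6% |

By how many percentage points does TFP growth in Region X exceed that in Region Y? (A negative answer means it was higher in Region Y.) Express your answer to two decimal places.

Labor's share = 1 − 0.44 = 0.56.
Region X: TFP = 6.3 − 1.32 − 1.456 = 3.524%.
Region Y: TFP = 0.2 + 0.176 + 0.896 = 1.272%.
Difference = 3.524 − (1.272) = 2.252 pp.

2.25 percentage points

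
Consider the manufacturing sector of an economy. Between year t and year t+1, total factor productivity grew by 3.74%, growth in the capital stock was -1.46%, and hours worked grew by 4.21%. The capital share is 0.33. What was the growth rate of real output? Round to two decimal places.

Labor's share = 1 − 0.33 = 0.67.
The capital stock: 0.33 × (-1.46) = -0.4818 pp.
Hours worked: 0.67 × 4.21 = 2.8207 pp.
Output growth = 3.74 + 2.3389 = 6.0789%.

Real output grew 6.08%.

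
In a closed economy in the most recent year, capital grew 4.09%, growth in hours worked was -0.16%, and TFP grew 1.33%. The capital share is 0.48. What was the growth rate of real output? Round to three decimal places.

Labor's share = 1 − 0.48 = 0.52.
Capital: 0.48 × 4.09 = 1.9632 pp.
Hours worked: 0.52 × (-0.16) = -0.0832 pp.
Output growth = 1.33 + 1.88 = 3.21%.

3.210%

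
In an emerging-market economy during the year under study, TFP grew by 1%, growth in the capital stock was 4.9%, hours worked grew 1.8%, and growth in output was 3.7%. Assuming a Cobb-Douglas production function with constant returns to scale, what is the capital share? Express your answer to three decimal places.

gY = gA + α·gK + (1−α)·gL, so gY − gA − gL = α(gK − gL).
3.7 − 1 − 1.8 = α × (4.9 − 1.8).
0.9 = 3.1 α, so α = 0.29032.

0.290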